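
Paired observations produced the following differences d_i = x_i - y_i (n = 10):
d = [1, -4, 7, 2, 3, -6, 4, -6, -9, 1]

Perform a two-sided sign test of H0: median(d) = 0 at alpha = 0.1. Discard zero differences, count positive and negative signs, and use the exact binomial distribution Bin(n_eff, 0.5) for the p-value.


Step 1: Discard zero differences. Original n = 10; n_eff = number of nonzero differences = 10.
Nonzero differences (with sign): +1, -4, +7, +2, +3, -6, +4, -6, -9, +1
Step 2: Count signs: positive = 6, negative = 4.
Step 3: Under H0: P(positive) = 0.5, so the number of positives S ~ Bin(10, 0.5).
Step 4: Two-sided exact p-value = sum of Bin(10,0.5) probabilities at or below the observed probability = 0.753906.
Step 5: alpha = 0.1. fail to reject H0.

n_eff = 10, pos = 6, neg = 4, p = 0.753906, fail to reject H0.


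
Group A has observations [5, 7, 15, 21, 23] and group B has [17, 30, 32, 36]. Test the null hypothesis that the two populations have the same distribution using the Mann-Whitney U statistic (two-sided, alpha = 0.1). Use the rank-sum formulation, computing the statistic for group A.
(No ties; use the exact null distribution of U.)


Step 1: Combine and sort all 9 observations; assign midranks.
sorted (value, group): (5,X), (7,X), (15,X), (17,Y), (21,X), (23,X), (30,Y), (32,Y), (36,Y)
ranks: 5->1, 7->2, 15->3, 17->4, 21->5, 23->6, 30->7, 32->8, 36->9
Step 2: Rank sum for X: R1 = 1 + 2 + 3 + 5 + 6 = 17.
Step 3: U_X = R1 - n1(n1+1)/2 = 17 - 5*6/2 = 17 - 15 = 2.
       U_Y = n1*n2 - U_X = 20 - 2 = 18.
Step 4: No ties, so the exact null distribution of U (based on enumerating the C(9,5) = 126 equally likely rank assignments) gives the two-sided p-value.
Step 5: p-value = 0.063492; compare to alpha = 0.1. reject H0.

U_X = 2, p = 0.063492, reject H0 at alpha = 0.1.


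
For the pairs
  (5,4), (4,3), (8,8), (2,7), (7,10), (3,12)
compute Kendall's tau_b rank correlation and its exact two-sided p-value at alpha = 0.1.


Step 1: Enumerate the 15 unordered pairs (i,j) with i<j and classify each by sign(x_j-x_i) * sign(y_j-y_i).
  (1,2):dx=-1,dy=-1->C; (1,3):dx=+3,dy=+4->C; (1,4):dx=-3,dy=+3->D; (1,5):dx=+2,dy=+6->C
  (1,6):dx=-2,dy=+8->D; (2,3):dx=+4,dy=+5->C; (2,4):dx=-2,dy=+4->D; (2,5):dx=+3,dy=+7->C
  (2,6):dx=-1,dy=+9->D; (3,4):dx=-6,dy=-1->C; (3,5):dx=-1,dy=+2->D; (3,6):dx=-5,dy=+4->D
  (4,5):dx=+5,dy=+3->C; (4,6):dx=+1,dy=+5->C; (5,6):dx=-4,dy=+2->D
Step 2: C = 8, D = 7, total pairs = 15.
Step 3: tau = (C - D)/(n(n-1)/2) = (8 - 7)/15 = 0.066667.
Step 4: Exact two-sided p-value (enumerate n! = 720 permutations of y under H0): p = 1.000000.
Step 5: alpha = 0.1. fail to reject H0.

tau_b = 0.0667 (C=8, D=7), p = 1.000000, fail to reject H0.


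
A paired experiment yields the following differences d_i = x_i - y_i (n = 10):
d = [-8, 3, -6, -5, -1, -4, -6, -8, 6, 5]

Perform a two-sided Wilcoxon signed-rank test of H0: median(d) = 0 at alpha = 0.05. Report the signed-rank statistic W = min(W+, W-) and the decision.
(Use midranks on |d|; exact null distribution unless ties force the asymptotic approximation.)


Step 1: Drop any zero differences (none here) and take |d_i|.
|d| = [8, 3, 6, 5, 1, 4, 6, 8, 6, 5]
Step 2: Midrank |d_i| (ties get averaged ranks).
ranks: |8|->9.5, |3|->2, |6|->7, |5|->4.5, |1|->1, |4|->3, |6|->7, |8|->9.5, |6|->7, |5|->4.5
Step 3: Attach original signs; sum ranks with positive sign and with negative sign.
W+ = 2 + 7 + 4.5 = 13.5
W- = 9.5 + 7 + 4.5 + 1 + 3 + 7 + 9.5 = 41.5
(Check: W+ + W- = 55 should equal n(n+1)/2 = 55.)
Step 4: Test statistic W = min(W+, W-) = 13.5.
Step 5: Ties in |d|, so use the tie-corrected normal approximation.
        E[W] = n(n+1)/4 = 10*11/4 = 27.5.
        Tie groups: |d|=5 (t=2), |d|=6 (t=3), |d|=8 (t=2); sum(t^3 - t) = 36.
        Var[W] = n(n+1)(2n+1)/24 - sum(t^3-t)/48 = 2310/24 - 36/48 = 95.5.
        z = (W - E[W]) / sqrt(Var[W]) = (13.5 - 27.5) / 9.7724 = -1.4326.
        Two-sided p = 2*Phi(z) = 0.151971.
Step 6: alpha = 0.05. fail to reject H0.

W+ = 13.5, W- = 41.5, W = min = 13.5, p = 0.151971, fail to reject H0.


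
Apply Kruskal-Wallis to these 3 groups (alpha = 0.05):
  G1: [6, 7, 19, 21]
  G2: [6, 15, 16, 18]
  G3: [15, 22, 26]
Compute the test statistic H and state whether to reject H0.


Step 1: Combine all N = 11 observations and assign midranks.
sorted (value, group, rank): (6,G1,1.5), (6,G2,1.5), (7,G1,3), (15,G2,4.5), (15,G3,4.5), (16,G2,6), (18,G2,7), (19,G1,8), (21,G1,9), (22,G3,10), (26,G3,11)
Step 2: Sum ranks within each group.
R_1 = 21.5 (n_1 = 4)
R_2 = 19 (n_2 = 4)
R_3 = 25.5 (n_3 = 3)
Step 3: H = 12/(N(N+1)) * sum(R_i^2/n_i) - 3(N+1)
     = 12/(11*12) * (21.5^2/4 + 19^2/4 + 25.5^2/3) - 3*12
     = 0.090909 * 422.562 - 36
     = 2.414773.
Step 4: Ties present; correction factor C = 1 - 12/(11^3 - 11) = 0.990909. Corrected H = 2.414773 / 0.990909 = 2.436927.
Step 5: Under H0, H ~ chi^2(2); p-value = 0.295684.
Step 6: alpha = 0.05. fail to reject H0.

H = 2.4369, df = 2, p = 0.295684, fail to reject H0.


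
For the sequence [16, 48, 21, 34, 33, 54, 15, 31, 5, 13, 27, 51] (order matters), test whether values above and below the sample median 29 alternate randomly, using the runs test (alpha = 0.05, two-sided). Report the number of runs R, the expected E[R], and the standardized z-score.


Step 1: Compute median = 29; label A = above, B = below.
Labels in order: BABAAABABBBA  (n_A = 6, n_B = 6)
Step 2: Count runs R = 8.
Step 3: Under H0 (random ordering), E[R] = 2*n_A*n_B/(n_A+n_B) + 1 = 2*6*6/12 + 1 = 7.0000.
        Var[R] = 2*n_A*n_B*(2*n_A*n_B - n_A - n_B) / ((n_A+n_B)^2 * (n_A+n_B-1)) = 4320/1584 = 2.7273.
        SD[R] = 1.6514.
Step 4: Continuity-corrected z = (R - 0.5 - E[R]) / SD[R] = (8 - 0.5 - 7.0000) / 1.6514 = 0.3028.
Step 5: Two-sided p-value via normal approximation = 2*(1 - Phi(|z|)) = 0.762069.
Step 6: alpha = 0.05. fail to reject H0.

R = 8, z = 0.3028, p = 0.762069, fail to reject H0.


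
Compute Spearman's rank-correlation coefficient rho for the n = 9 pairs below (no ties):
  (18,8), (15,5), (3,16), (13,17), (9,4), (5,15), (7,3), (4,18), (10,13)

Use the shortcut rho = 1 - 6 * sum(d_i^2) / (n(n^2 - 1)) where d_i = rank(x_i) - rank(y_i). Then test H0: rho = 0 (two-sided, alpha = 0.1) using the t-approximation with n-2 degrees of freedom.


Step 1: Rank x and y separately (midranks; no ties here).
rank(x): 18->9, 15->8, 3->1, 13->7, 9->5, 5->3, 7->4, 4->2, 10->6
rank(y): 8->4, 5->3, 16->7, 17->8, 4->2, 15->6, 3->1, 18->9, 13->5
Step 2: d_i = R_x(i) - R_y(i); compute d_i^2.
  (9-4)^2=25, (8-3)^2=25, (1-7)^2=36, (7-8)^2=1, (5-2)^2=9, (3-6)^2=9, (4-1)^2=9, (2-9)^2=49, (6-5)^2=1
sum(d^2) = 164.
Step 3: rho = 1 - 6*164 / (9*(9^2 - 1)) = 1 - 984/720 = -0.366667.
Step 4: Under H0, t = rho * sqrt((n-2)/(1-rho^2)) = -1.0427 ~ t(7).
Step 5: Two-sided p-value from the t-distribution with 7 df = 0.331740.
Step 6: alpha = 0.1. fail to reject H0.

rho = -0.3667, p = 0.331740, fail to reject H0 at alpha = 0.1.


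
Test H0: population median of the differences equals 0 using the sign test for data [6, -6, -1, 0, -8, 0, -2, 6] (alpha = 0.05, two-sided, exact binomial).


Step 1: Discard zero differences. Original n = 8; n_eff = number of nonzero differences = 6.
Nonzero differences (with sign): +6, -6, -1, -8, -2, +6
Step 2: Count signs: positive = 2, negative = 4.
Step 3: Under H0: P(positive) = 0.5, so the number of positives S ~ Bin(6, 0.5).
Step 4: Two-sided exact p-value = sum of Bin(6,0.5) probabilities at or below the observed probability = 0.687500.
Step 5: alpha = 0.05. fail to reject H0.

n_eff = 6, pos = 2, neg = 4, p = 0.687500, fail to reject H0.


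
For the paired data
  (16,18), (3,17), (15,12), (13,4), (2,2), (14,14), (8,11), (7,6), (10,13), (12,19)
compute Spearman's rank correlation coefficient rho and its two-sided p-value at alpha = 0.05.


Step 1: Rank x and y separately (midranks; no ties here).
rank(x): 16->10, 3->2, 15->9, 13->7, 2->1, 14->8, 8->4, 7->3, 10->5, 12->6
rank(y): 18->9, 17->8, 12->5, 4->2, 2->1, 14->7, 11->4, 6->3, 13->6, 19->10
Step 2: d_i = R_x(i) - R_y(i); compute d_i^2.
  (10-9)^2=1, (2-8)^2=36, (9-5)^2=16, (7-2)^2=25, (1-1)^2=0, (8-7)^2=1, (4-4)^2=0, (3-3)^2=0, (5-6)^2=1, (6-10)^2=16
sum(d^2) = 96.
Step 3: rho = 1 - 6*96 / (10*(10^2 - 1)) = 1 - 576/990 = 0.418182.
Step 4: Under H0, t = rho * sqrt((n-2)/(1-rho^2)) = 1.3021 ~ t(8).
Step 5: Two-sided p-value from the t-distribution with 8 df = 0.229113.
Step 6: alpha = 0.05. fail to reject H0.

rho = 0.4182, p = 0.229113, fail to reject H0 at alpha = 0.05.


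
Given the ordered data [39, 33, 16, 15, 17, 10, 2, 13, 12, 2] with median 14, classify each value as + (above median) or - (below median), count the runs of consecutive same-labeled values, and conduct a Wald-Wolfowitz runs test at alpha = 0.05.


Step 1: Compute median = 14; label A = above, B = below.
Labels in order: AAAAABBBBB  (n_A = 5, n_B = 5)
Step 2: Count runs R = 2.
Step 3: Under H0 (random ordering), E[R] = 2*n_A*n_B/(n_A+n_B) + 1 = 2*5*5/10 + 1 = 6.0000.
        Var[R] = 2*n_A*n_B*(2*n_A*n_B - n_A - n_B) / ((n_A+n_B)^2 * (n_A+n_B-1)) = 2000/900 = 2.2222.
        SD[R] = 1.4907.
Step 4: Continuity-corrected z = (R + 0.5 - E[R]) / SD[R] = (2 + 0.5 - 6.0000) / 1.4907 = -2.3479.
Step 5: Two-sided p-value via normal approximation = 2*(1 - Phi(|z|)) = 0.018881.
Step 6: alpha = 0.05. reject H0.

R = 2, z = -2.3479, p = 0.018881, reject H0.


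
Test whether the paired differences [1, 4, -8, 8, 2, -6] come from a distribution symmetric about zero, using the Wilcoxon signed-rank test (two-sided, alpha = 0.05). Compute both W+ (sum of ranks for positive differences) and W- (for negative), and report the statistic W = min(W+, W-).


Step 1: Drop any zero differences (none here) and take |d_i|.
|d| = [1, 4, 8, 8, 2, 6]
Step 2: Midrank |d_i| (ties get averaged ranks).
ranks: |1|->1, |4|->3, |8|->5.5, |8|->5.5, |2|->2, |6|->4
Step 3: Attach original signs; sum ranks with positive sign and with negative sign.
W+ = 1 + 3 + 5.5 + 2 = 11.5
W- = 5.5 + 4 = 9.5
(Check: W+ + W- = 21 should equal n(n+1)/2 = 21.)
Step 4: Test statistic W = min(W+, W-) = 9.5.
Step 5: Ties in |d|, so use the tie-corrected normal approximation.
        E[W] = n(n+1)/4 = 6*7/4 = 10.5.
        Tie groups: |d|=8 (t=2); sum(t^3 - t) = 6.
        Var[W] = n(n+1)(2n+1)/24 - sum(t^3-t)/48 = 546/24 - 6/48 = 22.625.
        z = (W - E[W]) / sqrt(Var[W]) = (9.5 - 10.5) / 4.7566 = -0.2102.
        Two-sided p = 2*Phi(z) = 0.833484.
Step 6: alpha = 0.05. fail to reject H0.

W+ = 11.5, W- = 9.5, W = min = 9.5, p = 0.833484, fail to reject H0.


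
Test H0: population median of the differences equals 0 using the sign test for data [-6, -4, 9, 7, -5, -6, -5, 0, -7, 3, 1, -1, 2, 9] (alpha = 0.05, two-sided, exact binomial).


Step 1: Discard zero differences. Original n = 14; n_eff = number of nonzero differences = 13.
Nonzero differences (with sign): -6, -4, +9, +7, -5, -6, -5, -7, +3, +1, -1, +2, +9
Step 2: Count signs: positive = 6, negative = 7.
Step 3: Under H0: P(positive) = 0.5, so the number of positives S ~ Bin(13, 0.5).
Step 4: Two-sided exact p-value = sum of Bin(13,0.5) probabilities at or below the observed probability = 1.000000.
Step 5: alpha = 0.05. fail to reject H0.

n_eff = 13, pos = 6, neg = 7, p = 1.000000, fail to reject H0.


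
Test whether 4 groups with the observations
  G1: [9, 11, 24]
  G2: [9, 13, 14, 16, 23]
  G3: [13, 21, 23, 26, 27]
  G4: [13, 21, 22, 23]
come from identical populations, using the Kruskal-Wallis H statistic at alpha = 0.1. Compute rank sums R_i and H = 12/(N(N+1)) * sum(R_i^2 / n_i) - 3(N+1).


Step 1: Combine all N = 17 observations and assign midranks.
sorted (value, group, rank): (9,G1,1.5), (9,G2,1.5), (11,G1,3), (13,G2,5), (13,G3,5), (13,G4,5), (14,G2,7), (16,G2,8), (21,G3,9.5), (21,G4,9.5), (22,G4,11), (23,G2,13), (23,G3,13), (23,G4,13), (24,G1,15), (26,G3,16), (27,G3,17)
Step 2: Sum ranks within each group.
R_1 = 19.5 (n_1 = 3)
R_2 = 34.5 (n_2 = 5)
R_3 = 60.5 (n_3 = 5)
R_4 = 38.5 (n_4 = 4)
Step 3: H = 12/(N(N+1)) * sum(R_i^2/n_i) - 3(N+1)
     = 12/(17*18) * (19.5^2/3 + 34.5^2/5 + 60.5^2/5 + 38.5^2/4) - 3*18
     = 0.039216 * 1467.41 - 54
     = 3.545588.
Step 4: Ties present; correction factor C = 1 - 60/(17^3 - 17) = 0.987745. Corrected H = 3.545588 / 0.987745 = 3.589578.
Step 5: Under H0, H ~ chi^2(3); p-value = 0.309329.
Step 6: alpha = 0.1. fail to reject H0.

H = 3.5896, df = 3, p = 0.309329, fail to reject H0.


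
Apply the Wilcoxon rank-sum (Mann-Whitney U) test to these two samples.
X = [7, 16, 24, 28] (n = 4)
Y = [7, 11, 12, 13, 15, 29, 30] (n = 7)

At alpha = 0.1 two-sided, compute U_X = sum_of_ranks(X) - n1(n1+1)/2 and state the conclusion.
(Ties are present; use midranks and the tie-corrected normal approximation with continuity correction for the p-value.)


Step 1: Combine and sort all 11 observations; assign midranks.
sorted (value, group): (7,X), (7,Y), (11,Y), (12,Y), (13,Y), (15,Y), (16,X), (24,X), (28,X), (29,Y), (30,Y)
ranks: 7->1.5, 7->1.5, 11->3, 12->4, 13->5, 15->6, 16->7, 24->8, 28->9, 29->10, 30->11
Step 2: Rank sum for X: R1 = 1.5 + 7 + 8 + 9 = 25.5.
Step 3: U_X = R1 - n1(n1+1)/2 = 25.5 - 4*5/2 = 25.5 - 10 = 15.5.
       U_Y = n1*n2 - U_X = 28 - 15.5 = 12.5.
Step 4: Ties are present, so use the tie-corrected normal approximation (with continuity correction) for the p-value.
Step 5: p-value = 0.849769; compare to alpha = 0.1. fail to reject H0.

U_X = 15.5, p = 0.849769, fail to reject H0 at alpha = 0.1.


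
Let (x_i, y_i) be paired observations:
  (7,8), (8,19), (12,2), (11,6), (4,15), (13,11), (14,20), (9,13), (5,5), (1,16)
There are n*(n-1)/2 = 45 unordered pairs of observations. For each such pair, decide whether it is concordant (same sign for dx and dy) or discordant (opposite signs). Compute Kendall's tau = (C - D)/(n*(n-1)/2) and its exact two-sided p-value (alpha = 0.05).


Step 1: Enumerate the 45 unordered pairs (i,j) with i<j and classify each by sign(x_j-x_i) * sign(y_j-y_i).
  (1,2):dx=+1,dy=+11->C; (1,3):dx=+5,dy=-6->D; (1,4):dx=+4,dy=-2->D; (1,5):dx=-3,dy=+7->D
  (1,6):dx=+6,dy=+3->C; (1,7):dx=+7,dy=+12->C; (1,8):dx=+2,dy=+5->C; (1,9):dx=-2,dy=-3->C
  (1,10):dx=-6,dy=+8->D; (2,3):dx=+4,dy=-17->D; (2,4):dx=+3,dy=-13->D; (2,5):dx=-4,dy=-4->C
  (2,6):dx=+5,dy=-8->D; (2,7):dx=+6,dy=+1->C; (2,8):dx=+1,dy=-6->D; (2,9):dx=-3,dy=-14->C
  (2,10):dx=-7,dy=-3->C; (3,4):dx=-1,dy=+4->D; (3,5):dx=-8,dy=+13->D; (3,6):dx=+1,dy=+9->C
  (3,7):dx=+2,dy=+18->C; (3,8):dx=-3,dy=+11->D; (3,9):dx=-7,dy=+3->D; (3,10):dx=-11,dy=+14->D
  (4,5):dx=-7,dy=+9->D; (4,6):dx=+2,dy=+5->C; (4,7):dx=+3,dy=+14->C; (4,8):dx=-2,dy=+7->D
  (4,9):dx=-6,dy=-1->C; (4,10):dx=-10,dy=+10->D; (5,6):dx=+9,dy=-4->D; (5,7):dx=+10,dy=+5->C
  (5,8):dx=+5,dy=-2->D; (5,9):dx=+1,dy=-10->D; (5,10):dx=-3,dy=+1->D; (6,7):dx=+1,dy=+9->C
  (6,8):dx=-4,dy=+2->D; (6,9):dx=-8,dy=-6->C; (6,10):dx=-12,dy=+5->D; (7,8):dx=-5,dy=-7->C
  (7,9):dx=-9,dy=-15->C; (7,10):dx=-13,dy=-4->C; (8,9):dx=-4,dy=-8->C; (8,10):dx=-8,dy=+3->D
  (9,10):dx=-4,dy=+11->D
Step 2: C = 21, D = 24, total pairs = 45.
Step 3: tau = (C - D)/(n(n-1)/2) = (21 - 24)/45 = -0.066667.
Step 4: Exact two-sided p-value (enumerate n! = 3628800 permutations of y under H0): p = 0.861801.
Step 5: alpha = 0.05. fail to reject H0.

tau_b = -0.0667 (C=21, D=24), p = 0.861801, fail to reject H0.


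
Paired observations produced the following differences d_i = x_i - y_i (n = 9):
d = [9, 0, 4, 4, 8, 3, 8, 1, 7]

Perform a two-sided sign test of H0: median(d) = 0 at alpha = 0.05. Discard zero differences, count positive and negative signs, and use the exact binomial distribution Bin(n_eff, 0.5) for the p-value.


Step 1: Discard zero differences. Original n = 9; n_eff = number of nonzero differences = 8.
Nonzero differences (with sign): +9, +4, +4, +8, +3, +8, +1, +7
Step 2: Count signs: positive = 8, negative = 0.
Step 3: Under H0: P(positive) = 0.5, so the number of positives S ~ Bin(8, 0.5).
Step 4: Two-sided exact p-value = sum of Bin(8,0.5) probabilities at or below the observed probability = 0.007812.
Step 5: alpha = 0.05. reject H0.

n_eff = 8, pos = 8, neg = 0, p = 0.007812, reject H0.


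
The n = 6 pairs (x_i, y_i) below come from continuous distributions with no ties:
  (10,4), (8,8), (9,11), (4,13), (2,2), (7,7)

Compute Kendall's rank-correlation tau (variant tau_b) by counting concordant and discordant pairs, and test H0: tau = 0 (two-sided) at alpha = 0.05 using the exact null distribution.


Step 1: Enumerate the 15 unordered pairs (i,j) with i<j and classify each by sign(x_j-x_i) * sign(y_j-y_i).
  (1,2):dx=-2,dy=+4->D; (1,3):dx=-1,dy=+7->D; (1,4):dx=-6,dy=+9->D; (1,5):dx=-8,dy=-2->C
  (1,6):dx=-3,dy=+3->D; (2,3):dx=+1,dy=+3->C; (2,4):dx=-4,dy=+5->D; (2,5):dx=-6,dy=-6->C
  (2,6):dx=-1,dy=-1->C; (3,4):dx=-5,dy=+2->D; (3,5):dx=-7,dy=-9->C; (3,6):dx=-2,dy=-4->C
  (4,5):dx=-2,dy=-11->C; (4,6):dx=+3,dy=-6->D; (5,6):dx=+5,dy=+5->C
Step 2: C = 8, D = 7, total pairs = 15.
Step 3: tau = (C - D)/(n(n-1)/2) = (8 - 7)/15 = 0.066667.
Step 4: Exact two-sided p-value (enumerate n! = 720 permutations of y under H0): p = 1.000000.
Step 5: alpha = 0.05. fail to reject H0.

tau_b = 0.0667 (C=8, D=7), p = 1.000000, fail to reject H0.


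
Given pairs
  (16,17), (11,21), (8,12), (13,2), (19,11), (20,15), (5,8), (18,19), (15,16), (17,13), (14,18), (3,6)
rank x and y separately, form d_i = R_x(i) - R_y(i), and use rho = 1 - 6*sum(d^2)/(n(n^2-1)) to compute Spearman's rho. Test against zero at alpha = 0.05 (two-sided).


Step 1: Rank x and y separately (midranks; no ties here).
rank(x): 16->8, 11->4, 8->3, 13->5, 19->11, 20->12, 5->2, 18->10, 15->7, 17->9, 14->6, 3->1
rank(y): 17->9, 21->12, 12->5, 2->1, 11->4, 15->7, 8->3, 19->11, 16->8, 13->6, 18->10, 6->2
Step 2: d_i = R_x(i) - R_y(i); compute d_i^2.
  (8-9)^2=1, (4-12)^2=64, (3-5)^2=4, (5-1)^2=16, (11-4)^2=49, (12-7)^2=25, (2-3)^2=1, (10-11)^2=1, (7-8)^2=1, (9-6)^2=9, (6-10)^2=16, (1-2)^2=1
sum(d^2) = 188.
Step 3: rho = 1 - 6*188 / (12*(12^2 - 1)) = 1 - 1128/1716 = 0.342657.
Step 4: Under H0, t = rho * sqrt((n-2)/(1-rho^2)) = 1.1534 ~ t(10).
Step 5: Two-sided p-value from the t-distribution with 10 df = 0.275567.
Step 6: alpha = 0.05. fail to reject H0.

rho = 0.3427, p = 0.275567, fail to reject H0 at alpha = 0.05.


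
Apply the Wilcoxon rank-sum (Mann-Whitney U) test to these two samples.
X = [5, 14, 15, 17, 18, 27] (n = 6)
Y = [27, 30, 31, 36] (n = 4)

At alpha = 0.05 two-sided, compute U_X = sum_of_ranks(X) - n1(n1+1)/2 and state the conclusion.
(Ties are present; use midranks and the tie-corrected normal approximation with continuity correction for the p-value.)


Step 1: Combine and sort all 10 observations; assign midranks.
sorted (value, group): (5,X), (14,X), (15,X), (17,X), (18,X), (27,X), (27,Y), (30,Y), (31,Y), (36,Y)
ranks: 5->1, 14->2, 15->3, 17->4, 18->5, 27->6.5, 27->6.5, 30->8, 31->9, 36->10
Step 2: Rank sum for X: R1 = 1 + 2 + 3 + 4 + 5 + 6.5 = 21.5.
Step 3: U_X = R1 - n1(n1+1)/2 = 21.5 - 6*7/2 = 21.5 - 21 = 0.5.
       U_Y = n1*n2 - U_X = 24 - 0.5 = 23.5.
Step 4: Ties are present, so use the tie-corrected normal approximation (with continuity correction) for the p-value.
Step 5: p-value = 0.018655; compare to alpha = 0.05. reject H0.

U_X = 0.5, p = 0.018655, reject H0 at alpha = 0.05.


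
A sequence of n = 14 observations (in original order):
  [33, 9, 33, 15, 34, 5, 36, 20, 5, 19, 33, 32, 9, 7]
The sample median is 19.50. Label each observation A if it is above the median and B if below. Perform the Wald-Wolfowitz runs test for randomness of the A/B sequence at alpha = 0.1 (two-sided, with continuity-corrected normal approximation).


Step 1: Compute median = 19.50; label A = above, B = below.
Labels in order: ABABABAABBAABB  (n_A = 7, n_B = 7)
Step 2: Count runs R = 10.
Step 3: Under H0 (random ordering), E[R] = 2*n_A*n_B/(n_A+n_B) + 1 = 2*7*7/14 + 1 = 8.0000.
        Var[R] = 2*n_A*n_B*(2*n_A*n_B - n_A - n_B) / ((n_A+n_B)^2 * (n_A+n_B-1)) = 8232/2548 = 3.2308.
        SD[R] = 1.7974.
Step 4: Continuity-corrected z = (R - 0.5 - E[R]) / SD[R] = (10 - 0.5 - 8.0000) / 1.7974 = 0.8345.
Step 5: Two-sided p-value via normal approximation = 2*(1 - Phi(|z|)) = 0.403986.
Step 6: alpha = 0.1. fail to reject H0.

R = 10, z = 0.8345, p = 0.403986, fail to reject H0.


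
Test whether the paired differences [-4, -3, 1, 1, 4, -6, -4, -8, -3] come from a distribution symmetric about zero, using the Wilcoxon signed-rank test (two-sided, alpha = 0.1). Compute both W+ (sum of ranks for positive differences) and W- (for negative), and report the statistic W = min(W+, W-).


Step 1: Drop any zero differences (none here) and take |d_i|.
|d| = [4, 3, 1, 1, 4, 6, 4, 8, 3]
Step 2: Midrank |d_i| (ties get averaged ranks).
ranks: |4|->6, |3|->3.5, |1|->1.5, |1|->1.5, |4|->6, |6|->8, |4|->6, |8|->9, |3|->3.5
Step 3: Attach original signs; sum ranks with positive sign and with negative sign.
W+ = 1.5 + 1.5 + 6 = 9
W- = 6 + 3.5 + 8 + 6 + 9 + 3.5 = 36
(Check: W+ + W- = 45 should equal n(n+1)/2 = 45.)
Step 4: Test statistic W = min(W+, W-) = 9.
Step 5: Ties in |d|, so use the tie-corrected normal approximation.
        E[W] = n(n+1)/4 = 9*10/4 = 22.5.
        Tie groups: |d|=1 (t=2), |d|=3 (t=2), |d|=4 (t=3); sum(t^3 - t) = 36.
        Var[W] = n(n+1)(2n+1)/24 - sum(t^3-t)/48 = 1710/24 - 36/48 = 70.5.
        z = (W - E[W]) / sqrt(Var[W]) = (9 - 22.5) / 8.3964 = -1.6078.
        Two-sided p = 2*Phi(z) = 0.107873.
Step 6: alpha = 0.1. fail to reject H0.

W+ = 9, W- = 36, W = min = 9, p = 0.107873, fail to reject H0.


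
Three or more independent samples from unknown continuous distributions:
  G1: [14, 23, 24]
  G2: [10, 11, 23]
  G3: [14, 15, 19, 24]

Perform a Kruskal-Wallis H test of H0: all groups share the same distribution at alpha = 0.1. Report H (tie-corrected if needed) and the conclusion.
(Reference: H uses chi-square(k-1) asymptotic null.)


Step 1: Combine all N = 10 observations and assign midranks.
sorted (value, group, rank): (10,G2,1), (11,G2,2), (14,G1,3.5), (14,G3,3.5), (15,G3,5), (19,G3,6), (23,G1,7.5), (23,G2,7.5), (24,G1,9.5), (24,G3,9.5)
Step 2: Sum ranks within each group.
R_1 = 20.5 (n_1 = 3)
R_2 = 10.5 (n_2 = 3)
R_3 = 24 (n_3 = 4)
Step 3: H = 12/(N(N+1)) * sum(R_i^2/n_i) - 3(N+1)
     = 12/(10*11) * (20.5^2/3 + 10.5^2/3 + 24^2/4) - 3*11
     = 0.109091 * 320.833 - 33
     = 2.000000.
Step 4: Ties present; correction factor C = 1 - 18/(10^3 - 10) = 0.981818. Corrected H = 2.000000 / 0.981818 = 2.037037.
Step 5: Under H0, H ~ chi^2(2); p-value = 0.361130.
Step 6: alpha = 0.1. fail to reject H0.

H = 2.0370, df = 2, p = 0.361130, fail to reject H0.


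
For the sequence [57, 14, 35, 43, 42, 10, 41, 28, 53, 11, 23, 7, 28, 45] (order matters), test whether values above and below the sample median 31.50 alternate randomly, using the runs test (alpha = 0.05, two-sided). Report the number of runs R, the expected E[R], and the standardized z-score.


Step 1: Compute median = 31.50; label A = above, B = below.
Labels in order: ABAAABABABBBBA  (n_A = 7, n_B = 7)
Step 2: Count runs R = 9.
Step 3: Under H0 (random ordering), E[R] = 2*n_A*n_B/(n_A+n_B) + 1 = 2*7*7/14 + 1 = 8.0000.
        Var[R] = 2*n_A*n_B*(2*n_A*n_B - n_A - n_B) / ((n_A+n_B)^2 * (n_A+n_B-1)) = 8232/2548 = 3.2308.
        SD[R] = 1.7974.
Step 4: Continuity-corrected z = (R - 0.5 - E[R]) / SD[R] = (9 - 0.5 - 8.0000) / 1.7974 = 0.2782.
Step 5: Two-sided p-value via normal approximation = 2*(1 - Phi(|z|)) = 0.780879.
Step 6: alpha = 0.05. fail to reject H0.

R = 9, z = 0.2782, p = 0.780879, fail to reject H0.


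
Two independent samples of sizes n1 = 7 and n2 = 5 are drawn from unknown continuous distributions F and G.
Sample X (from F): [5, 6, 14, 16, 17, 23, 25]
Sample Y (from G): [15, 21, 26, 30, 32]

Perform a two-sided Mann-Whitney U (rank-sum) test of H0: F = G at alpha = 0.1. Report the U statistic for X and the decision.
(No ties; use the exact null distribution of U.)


Step 1: Combine and sort all 12 observations; assign midranks.
sorted (value, group): (5,X), (6,X), (14,X), (15,Y), (16,X), (17,X), (21,Y), (23,X), (25,X), (26,Y), (30,Y), (32,Y)
ranks: 5->1, 6->2, 14->3, 15->4, 16->5, 17->6, 21->7, 23->8, 25->9, 26->10, 30->11, 32->12
Step 2: Rank sum for X: R1 = 1 + 2 + 3 + 5 + 6 + 8 + 9 = 34.
Step 3: U_X = R1 - n1(n1+1)/2 = 34 - 7*8/2 = 34 - 28 = 6.
       U_Y = n1*n2 - U_X = 35 - 6 = 29.
Step 4: No ties, so the exact null distribution of U (based on enumerating the C(12,7) = 792 equally likely rank assignments) gives the two-sided p-value.
Step 5: p-value = 0.073232; compare to alpha = 0.1. reject H0.

U_X = 6, p = 0.073232, reject H0 at alpha = 0.1.


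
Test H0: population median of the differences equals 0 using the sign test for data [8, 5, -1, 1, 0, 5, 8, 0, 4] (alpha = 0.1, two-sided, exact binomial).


Step 1: Discard zero differences. Original n = 9; n_eff = number of nonzero differences = 7.
Nonzero differences (with sign): +8, +5, -1, +1, +5, +8, +4
Step 2: Count signs: positive = 6, negative = 1.
Step 3: Under H0: P(positive) = 0.5, so the number of positives S ~ Bin(7, 0.5).
Step 4: Two-sided exact p-value = sum of Bin(7,0.5) probabilities at or below the observed probability = 0.125000.
Step 5: alpha = 0.1. fail to reject H0.

n_eff = 7, pos = 6, neg = 1, p = 0.125000, fail to reject H0.


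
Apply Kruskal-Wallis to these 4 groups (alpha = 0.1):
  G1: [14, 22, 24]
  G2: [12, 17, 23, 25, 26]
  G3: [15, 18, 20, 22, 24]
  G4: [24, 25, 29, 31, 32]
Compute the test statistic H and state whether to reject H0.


Step 1: Combine all N = 18 observations and assign midranks.
sorted (value, group, rank): (12,G2,1), (14,G1,2), (15,G3,3), (17,G2,4), (18,G3,5), (20,G3,6), (22,G1,7.5), (22,G3,7.5), (23,G2,9), (24,G1,11), (24,G3,11), (24,G4,11), (25,G2,13.5), (25,G4,13.5), (26,G2,15), (29,G4,16), (31,G4,17), (32,G4,18)
Step 2: Sum ranks within each group.
R_1 = 20.5 (n_1 = 3)
R_2 = 42.5 (n_2 = 5)
R_3 = 32.5 (n_3 = 5)
R_4 = 75.5 (n_4 = 5)
Step 3: H = 12/(N(N+1)) * sum(R_i^2/n_i) - 3(N+1)
     = 12/(18*19) * (20.5^2/3 + 42.5^2/5 + 32.5^2/5 + 75.5^2/5) - 3*19
     = 0.035088 * 1852.63 - 57
     = 8.004678.
Step 4: Ties present; correction factor C = 1 - 36/(18^3 - 18) = 0.993808. Corrected H = 8.004678 / 0.993808 = 8.054552.
Step 5: Under H0, H ~ chi^2(3); p-value = 0.044898.
Step 6: alpha = 0.1. reject H0.

H = 8.0546, df = 3, p = 0.044898, reject H0.


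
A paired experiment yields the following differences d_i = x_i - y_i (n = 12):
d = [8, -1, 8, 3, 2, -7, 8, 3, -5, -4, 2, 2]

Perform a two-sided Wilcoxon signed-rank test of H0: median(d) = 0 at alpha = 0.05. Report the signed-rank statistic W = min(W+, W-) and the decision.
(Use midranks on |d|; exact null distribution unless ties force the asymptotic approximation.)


Step 1: Drop any zero differences (none here) and take |d_i|.
|d| = [8, 1, 8, 3, 2, 7, 8, 3, 5, 4, 2, 2]
Step 2: Midrank |d_i| (ties get averaged ranks).
ranks: |8|->11, |1|->1, |8|->11, |3|->5.5, |2|->3, |7|->9, |8|->11, |3|->5.5, |5|->8, |4|->7, |2|->3, |2|->3
Step 3: Attach original signs; sum ranks with positive sign and with negative sign.
W+ = 11 + 11 + 5.5 + 3 + 11 + 5.5 + 3 + 3 = 53
W- = 1 + 9 + 8 + 7 = 25
(Check: W+ + W- = 78 should equal n(n+1)/2 = 78.)
Step 4: Test statistic W = min(W+, W-) = 25.
Step 5: Ties in |d|, so use the tie-corrected normal approximation.
        E[W] = n(n+1)/4 = 12*13/4 = 39.
        Tie groups: |d|=2 (t=3), |d|=3 (t=2), |d|=8 (t=3); sum(t^3 - t) = 54.
        Var[W] = n(n+1)(2n+1)/24 - sum(t^3-t)/48 = 3900/24 - 54/48 = 161.375.
        z = (W - E[W]) / sqrt(Var[W]) = (25 - 39) / 12.7033 = -1.1021.
        Two-sided p = 2*Phi(z) = 0.270430.
Step 6: alpha = 0.05. fail to reject H0.

W+ = 53, W- = 25, W = min = 25, p = 0.270430, fail to reject H0.


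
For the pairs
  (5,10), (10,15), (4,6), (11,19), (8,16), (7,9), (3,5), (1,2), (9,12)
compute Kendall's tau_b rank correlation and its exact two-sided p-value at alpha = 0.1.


Step 1: Enumerate the 36 unordered pairs (i,j) with i<j and classify each by sign(x_j-x_i) * sign(y_j-y_i).
  (1,2):dx=+5,dy=+5->C; (1,3):dx=-1,dy=-4->C; (1,4):dx=+6,dy=+9->C; (1,5):dx=+3,dy=+6->C
  (1,6):dx=+2,dy=-1->D; (1,7):dx=-2,dy=-5->C; (1,8):dx=-4,dy=-8->C; (1,9):dx=+4,dy=+2->C
  (2,3):dx=-6,dy=-9->C; (2,4):dx=+1,dy=+4->C; (2,5):dx=-2,dy=+1->D; (2,6):dx=-3,dy=-6->C
  (2,7):dx=-7,dy=-10->C; (2,8):dx=-9,dy=-13->C; (2,9):dx=-1,dy=-3->C; (3,4):dx=+7,dy=+13->C
  (3,5):dx=+4,dy=+10->C; (3,6):dx=+3,dy=+3->C; (3,7):dx=-1,dy=-1->C; (3,8):dx=-3,dy=-4->C
  (3,9):dx=+5,dy=+6->C; (4,5):dx=-3,dy=-3->C; (4,6):dx=-4,dy=-10->C; (4,7):dx=-8,dy=-14->C
  (4,8):dx=-10,dy=-17->C; (4,9):dx=-2,dy=-7->C; (5,6):dx=-1,dy=-7->C; (5,7):dx=-5,dy=-11->C
  (5,8):dx=-7,dy=-14->C; (5,9):dx=+1,dy=-4->D; (6,7):dx=-4,dy=-4->C; (6,8):dx=-6,dy=-7->C
  (6,9):dx=+2,dy=+3->C; (7,8):dx=-2,dy=-3->C; (7,9):dx=+6,dy=+7->C; (8,9):dx=+8,dy=+10->C
Step 2: C = 33, D = 3, total pairs = 36.
Step 3: tau = (C - D)/(n(n-1)/2) = (33 - 3)/36 = 0.833333.
Step 4: Exact two-sided p-value (enumerate n! = 362880 permutations of y under H0): p = 0.000854.
Step 5: alpha = 0.1. reject H0.

tau_b = 0.8333 (C=33, D=3), p = 0.000854, reject H0.


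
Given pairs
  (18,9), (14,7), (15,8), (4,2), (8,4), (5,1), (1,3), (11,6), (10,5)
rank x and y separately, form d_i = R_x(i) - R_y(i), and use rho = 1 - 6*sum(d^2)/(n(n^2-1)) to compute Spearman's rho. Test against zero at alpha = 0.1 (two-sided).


Step 1: Rank x and y separately (midranks; no ties here).
rank(x): 18->9, 14->7, 15->8, 4->2, 8->4, 5->3, 1->1, 11->6, 10->5
rank(y): 9->9, 7->7, 8->8, 2->2, 4->4, 1->1, 3->3, 6->6, 5->5
Step 2: d_i = R_x(i) - R_y(i); compute d_i^2.
  (9-9)^2=0, (7-7)^2=0, (8-8)^2=0, (2-2)^2=0, (4-4)^2=0, (3-1)^2=4, (1-3)^2=4, (6-6)^2=0, (5-5)^2=0
sum(d^2) = 8.
Step 3: rho = 1 - 6*8 / (9*(9^2 - 1)) = 1 - 48/720 = 0.933333.
Step 4: Under H0, t = rho * sqrt((n-2)/(1-rho^2)) = 6.8783 ~ t(7).
Step 5: Two-sided p-value from the t-distribution with 7 df = 0.000236.
Step 6: alpha = 0.1. reject H0.

rho = 0.9333, p = 0.000236, reject H0 at alpha = 0.1.


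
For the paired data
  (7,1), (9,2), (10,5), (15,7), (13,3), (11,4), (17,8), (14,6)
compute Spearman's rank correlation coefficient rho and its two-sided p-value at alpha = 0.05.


Step 1: Rank x and y separately (midranks; no ties here).
rank(x): 7->1, 9->2, 10->3, 15->7, 13->5, 11->4, 17->8, 14->6
rank(y): 1->1, 2->2, 5->5, 7->7, 3->3, 4->4, 8->8, 6->6
Step 2: d_i = R_x(i) - R_y(i); compute d_i^2.
  (1-1)^2=0, (2-2)^2=0, (3-5)^2=4, (7-7)^2=0, (5-3)^2=4, (4-4)^2=0, (8-8)^2=0, (6-6)^2=0
sum(d^2) = 8.
Step 3: rho = 1 - 6*8 / (8*(8^2 - 1)) = 1 - 48/504 = 0.904762.
Step 4: Under H0, t = rho * sqrt((n-2)/(1-rho^2)) = 5.2034 ~ t(6).
Step 5: Two-sided p-value from the t-distribution with 6 df = 0.002008.
Step 6: alpha = 0.05. reject H0.

rho = 0.9048, p = 0.002008, reject H0 at alpha = 0.05.


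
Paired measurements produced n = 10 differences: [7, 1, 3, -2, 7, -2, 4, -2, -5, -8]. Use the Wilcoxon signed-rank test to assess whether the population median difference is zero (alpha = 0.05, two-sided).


Step 1: Drop any zero differences (none here) and take |d_i|.
|d| = [7, 1, 3, 2, 7, 2, 4, 2, 5, 8]
Step 2: Midrank |d_i| (ties get averaged ranks).
ranks: |7|->8.5, |1|->1, |3|->5, |2|->3, |7|->8.5, |2|->3, |4|->6, |2|->3, |5|->7, |8|->10
Step 3: Attach original signs; sum ranks with positive sign and with negative sign.
W+ = 8.5 + 1 + 5 + 8.5 + 6 = 29
W- = 3 + 3 + 3 + 7 + 10 = 26
(Check: W+ + W- = 55 should equal n(n+1)/2 = 55.)
Step 4: Test statistic W = min(W+, W-) = 26.
Step 5: Ties in |d|, so use the tie-corrected normal approximation.
        E[W] = n(n+1)/4 = 10*11/4 = 27.5.
        Tie groups: |d|=2 (t=3), |d|=7 (t=2); sum(t^3 - t) = 30.
        Var[W] = n(n+1)(2n+1)/24 - sum(t^3-t)/48 = 2310/24 - 30/48 = 95.625.
        z = (W - E[W]) / sqrt(Var[W]) = (26 - 27.5) / 9.7788 = -0.1534.
        Two-sided p = 2*Phi(z) = 0.878088.
Step 6: alpha = 0.05. fail to reject H0.

W+ = 29, W- = 26, W = min = 26, p = 0.878088, fail to reject H0.


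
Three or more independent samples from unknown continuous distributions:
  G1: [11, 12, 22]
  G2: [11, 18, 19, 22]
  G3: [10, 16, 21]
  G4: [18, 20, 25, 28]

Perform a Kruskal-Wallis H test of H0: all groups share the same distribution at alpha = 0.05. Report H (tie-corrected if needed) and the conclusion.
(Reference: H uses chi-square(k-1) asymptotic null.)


Step 1: Combine all N = 14 observations and assign midranks.
sorted (value, group, rank): (10,G3,1), (11,G1,2.5), (11,G2,2.5), (12,G1,4), (16,G3,5), (18,G2,6.5), (18,G4,6.5), (19,G2,8), (20,G4,9), (21,G3,10), (22,G1,11.5), (22,G2,11.5), (25,G4,13), (28,G4,14)
Step 2: Sum ranks within each group.
R_1 = 18 (n_1 = 3)
R_2 = 28.5 (n_2 = 4)
R_3 = 16 (n_3 = 3)
R_4 = 42.5 (n_4 = 4)
Step 3: H = 12/(N(N+1)) * sum(R_i^2/n_i) - 3(N+1)
     = 12/(14*15) * (18^2/3 + 28.5^2/4 + 16^2/3 + 42.5^2/4) - 3*15
     = 0.057143 * 847.958 - 45
     = 3.454762.
Step 4: Ties present; correction factor C = 1 - 18/(14^3 - 14) = 0.993407. Corrected H = 3.454762 / 0.993407 = 3.477692.
Step 5: Under H0, H ~ chi^2(3); p-value = 0.323667.
Step 6: alpha = 0.05. fail to reject H0.

H = 3.4777, df = 3, p = 0.323667, fail to reject H0.


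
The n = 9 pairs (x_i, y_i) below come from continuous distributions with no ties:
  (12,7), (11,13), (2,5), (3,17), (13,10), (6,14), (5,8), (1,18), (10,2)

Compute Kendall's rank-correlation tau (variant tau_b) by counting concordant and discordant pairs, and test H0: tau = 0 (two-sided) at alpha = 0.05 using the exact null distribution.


Step 1: Enumerate the 36 unordered pairs (i,j) with i<j and classify each by sign(x_j-x_i) * sign(y_j-y_i).
  (1,2):dx=-1,dy=+6->D; (1,3):dx=-10,dy=-2->C; (1,4):dx=-9,dy=+10->D; (1,5):dx=+1,dy=+3->C
  (1,6):dx=-6,dy=+7->D; (1,7):dx=-7,dy=+1->D; (1,8):dx=-11,dy=+11->D; (1,9):dx=-2,dy=-5->C
  (2,3):dx=-9,dy=-8->C; (2,4):dx=-8,dy=+4->D; (2,5):dx=+2,dy=-3->D; (2,6):dx=-5,dy=+1->D
  (2,7):dx=-6,dy=-5->C; (2,8):dx=-10,dy=+5->D; (2,9):dx=-1,dy=-11->C; (3,4):dx=+1,dy=+12->C
  (3,5):dx=+11,dy=+5->C; (3,6):dx=+4,dy=+9->C; (3,7):dx=+3,dy=+3->C; (3,8):dx=-1,dy=+13->D
  (3,9):dx=+8,dy=-3->D; (4,5):dx=+10,dy=-7->D; (4,6):dx=+3,dy=-3->D; (4,7):dx=+2,dy=-9->D
  (4,8):dx=-2,dy=+1->D; (4,9):dx=+7,dy=-15->D; (5,6):dx=-7,dy=+4->D; (5,7):dx=-8,dy=-2->C
  (5,8):dx=-12,dy=+8->D; (5,9):dx=-3,dy=-8->C; (6,7):dx=-1,dy=-6->C; (6,8):dx=-5,dy=+4->D
  (6,9):dx=+4,dy=-12->D; (7,8):dx=-4,dy=+10->D; (7,9):dx=+5,dy=-6->D; (8,9):dx=+9,dy=-16->D
Step 2: C = 13, D = 23, total pairs = 36.
Step 3: tau = (C - D)/(n(n-1)/2) = (13 - 23)/36 = -0.277778.
Step 4: Exact two-sided p-value (enumerate n! = 362880 permutations of y under H0): p = 0.358488.
Step 5: alpha = 0.05. fail to reject H0.

tau_b = -0.2778 (C=13, D=23), p = 0.358488, fail to reject H0.


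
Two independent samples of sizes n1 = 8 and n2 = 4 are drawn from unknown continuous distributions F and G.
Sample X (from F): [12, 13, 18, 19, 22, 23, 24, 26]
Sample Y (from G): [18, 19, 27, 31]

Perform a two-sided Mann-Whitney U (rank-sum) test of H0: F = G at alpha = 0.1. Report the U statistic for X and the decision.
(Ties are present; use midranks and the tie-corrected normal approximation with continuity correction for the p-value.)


Step 1: Combine and sort all 12 observations; assign midranks.
sorted (value, group): (12,X), (13,X), (18,X), (18,Y), (19,X), (19,Y), (22,X), (23,X), (24,X), (26,X), (27,Y), (31,Y)
ranks: 12->1, 13->2, 18->3.5, 18->3.5, 19->5.5, 19->5.5, 22->7, 23->8, 24->9, 26->10, 27->11, 31->12
Step 2: Rank sum for X: R1 = 1 + 2 + 3.5 + 5.5 + 7 + 8 + 9 + 10 = 46.
Step 3: U_X = R1 - n1(n1+1)/2 = 46 - 8*9/2 = 46 - 36 = 10.
       U_Y = n1*n2 - U_X = 32 - 10 = 22.
Step 4: Ties are present, so use the tie-corrected normal approximation (with continuity correction) for the p-value.
Step 5: p-value = 0.348547; compare to alpha = 0.1. fail to reject H0.

U_X = 10, p = 0.348547, fail to reject H0 at alpha = 0.1.


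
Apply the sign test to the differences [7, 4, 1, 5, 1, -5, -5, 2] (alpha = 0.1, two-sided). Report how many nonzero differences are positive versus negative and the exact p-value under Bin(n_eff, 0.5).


Step 1: Discard zero differences. Original n = 8; n_eff = number of nonzero differences = 8.
Nonzero differences (with sign): +7, +4, +1, +5, +1, -5, -5, +2
Step 2: Count signs: positive = 6, negative = 2.
Step 3: Under H0: P(positive) = 0.5, so the number of positives S ~ Bin(8, 0.5).
Step 4: Two-sided exact p-value = sum of Bin(8,0.5) probabilities at or below the observed probability = 0.289062.
Step 5: alpha = 0.1. fail to reject H0.

n_eff = 8, pos = 6, neg = 2, p = 0.289062, fail to reject H0.


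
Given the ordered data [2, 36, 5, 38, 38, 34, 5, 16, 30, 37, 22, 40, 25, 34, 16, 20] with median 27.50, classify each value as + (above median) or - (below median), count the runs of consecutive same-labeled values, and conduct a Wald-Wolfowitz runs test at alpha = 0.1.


Step 1: Compute median = 27.50; label A = above, B = below.
Labels in order: BABAAABBAABABABB  (n_A = 8, n_B = 8)
Step 2: Count runs R = 11.
Step 3: Under H0 (random ordering), E[R] = 2*n_A*n_B/(n_A+n_B) + 1 = 2*8*8/16 + 1 = 9.0000.
        Var[R] = 2*n_A*n_B*(2*n_A*n_B - n_A - n_B) / ((n_A+n_B)^2 * (n_A+n_B-1)) = 14336/3840 = 3.7333.
        SD[R] = 1.9322.
Step 4: Continuity-corrected z = (R - 0.5 - E[R]) / SD[R] = (11 - 0.5 - 9.0000) / 1.9322 = 0.7763.
Step 5: Two-sided p-value via normal approximation = 2*(1 - Phi(|z|)) = 0.437558.
Step 6: alpha = 0.1. fail to reject H0.

R = 11, z = 0.7763, p = 0.437558, fail to reject H0.


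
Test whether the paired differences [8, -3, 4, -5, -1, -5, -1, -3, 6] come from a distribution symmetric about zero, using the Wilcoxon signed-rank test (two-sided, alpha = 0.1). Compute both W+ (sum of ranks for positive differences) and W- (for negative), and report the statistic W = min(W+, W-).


Step 1: Drop any zero differences (none here) and take |d_i|.
|d| = [8, 3, 4, 5, 1, 5, 1, 3, 6]
Step 2: Midrank |d_i| (ties get averaged ranks).
ranks: |8|->9, |3|->3.5, |4|->5, |5|->6.5, |1|->1.5, |5|->6.5, |1|->1.5, |3|->3.5, |6|->8
Step 3: Attach original signs; sum ranks with positive sign and with negative sign.
W+ = 9 + 5 + 8 = 22
W- = 3.5 + 6.5 + 1.5 + 6.5 + 1.5 + 3.5 = 23
(Check: W+ + W- = 45 should equal n(n+1)/2 = 45.)
Step 4: Test statistic W = min(W+, W-) = 22.
Step 5: Ties in |d|, so use the tie-corrected normal approximation.
        E[W] = n(n+1)/4 = 9*10/4 = 22.5.
        Tie groups: |d|=1 (t=2), |d|=3 (t=2), |d|=5 (t=2); sum(t^3 - t) = 18.
        Var[W] = n(n+1)(2n+1)/24 - sum(t^3-t)/48 = 1710/24 - 18/48 = 70.875.
        z = (W - E[W]) / sqrt(Var[W]) = (22 - 22.5) / 8.4187 = -0.0594.
        Two-sided p = 2*Phi(z) = 0.952640.
Step 6: alpha = 0.1. fail to reject H0.

W+ = 22, W- = 23, W = min = 22, p = 0.952640, fail to reject H0.


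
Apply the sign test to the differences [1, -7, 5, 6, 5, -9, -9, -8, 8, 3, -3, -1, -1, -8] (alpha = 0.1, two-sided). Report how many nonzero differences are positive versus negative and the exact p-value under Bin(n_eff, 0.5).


Step 1: Discard zero differences. Original n = 14; n_eff = number of nonzero differences = 14.
Nonzero differences (with sign): +1, -7, +5, +6, +5, -9, -9, -8, +8, +3, -3, -1, -1, -8
Step 2: Count signs: positive = 6, negative = 8.
Step 3: Under H0: P(positive) = 0.5, so the number of positives S ~ Bin(14, 0.5).
Step 4: Two-sided exact p-value = sum of Bin(14,0.5) probabilities at or below the observed probability = 0.790527.
Step 5: alpha = 0.1. fail to reject H0.

n_eff = 14, pos = 6, neg = 8, p = 0.790527, fail to reject H0.


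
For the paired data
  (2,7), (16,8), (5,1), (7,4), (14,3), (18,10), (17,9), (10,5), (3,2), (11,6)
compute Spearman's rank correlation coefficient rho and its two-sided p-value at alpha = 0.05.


Step 1: Rank x and y separately (midranks; no ties here).
rank(x): 2->1, 16->8, 5->3, 7->4, 14->7, 18->10, 17->9, 10->5, 3->2, 11->6
rank(y): 7->7, 8->8, 1->1, 4->4, 3->3, 10->10, 9->9, 5->5, 2->2, 6->6
Step 2: d_i = R_x(i) - R_y(i); compute d_i^2.
  (1-7)^2=36, (8-8)^2=0, (3-1)^2=4, (4-4)^2=0, (7-3)^2=16, (10-10)^2=0, (9-9)^2=0, (5-5)^2=0, (2-2)^2=0, (6-6)^2=0
sum(d^2) = 56.
Step 3: rho = 1 - 6*56 / (10*(10^2 - 1)) = 1 - 336/990 = 0.660606.
Step 4: Under H0, t = rho * sqrt((n-2)/(1-rho^2)) = 2.4889 ~ t(8).
Step 5: Two-sided p-value from the t-distribution with 8 df = 0.037588.
Step 6: alpha = 0.05. reject H0.

rho = 0.6606, p = 0.037588, reject H0 at alpha = 0.05.


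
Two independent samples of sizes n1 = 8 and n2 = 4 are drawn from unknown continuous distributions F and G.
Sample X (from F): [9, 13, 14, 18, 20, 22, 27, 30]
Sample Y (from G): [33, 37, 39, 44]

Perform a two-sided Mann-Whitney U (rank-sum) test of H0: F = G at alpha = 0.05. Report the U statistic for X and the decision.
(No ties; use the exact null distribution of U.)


Step 1: Combine and sort all 12 observations; assign midranks.
sorted (value, group): (9,X), (13,X), (14,X), (18,X), (20,X), (22,X), (27,X), (30,X), (33,Y), (37,Y), (39,Y), (44,Y)
ranks: 9->1, 13->2, 14->3, 18->4, 20->5, 22->6, 27->7, 30->8, 33->9, 37->10, 39->11, 44->12
Step 2: Rank sum for X: R1 = 1 + 2 + 3 + 4 + 5 + 6 + 7 + 8 = 36.
Step 3: U_X = R1 - n1(n1+1)/2 = 36 - 8*9/2 = 36 - 36 = 0.
       U_Y = n1*n2 - U_X = 32 - 0 = 32.
Step 4: No ties, so the exact null distribution of U (based on enumerating the C(12,8) = 495 equally likely rank assignments) gives the two-sided p-value.
Step 5: p-value = 0.004040; compare to alpha = 0.05. reject H0.

U_X = 0, p = 0.004040, reject H0 at alpha = 0.05.
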